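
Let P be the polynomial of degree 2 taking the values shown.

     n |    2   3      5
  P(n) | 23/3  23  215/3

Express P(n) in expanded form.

P(n) = 3n^2 + (1/3)n - 5

Write P(n) = an^2 + bn + c. Substituting each data point gives a linear system:
  4a + 2b + c = 23/3
  9a + 3b + c = 23
  25a + 5b + c = 215/3
Solving the system yields a = 3, b = 1/3, c = -5.
So P(n) = 3n^2 + (1/3)n - 5.
Check: P(2) = 23/3. ✓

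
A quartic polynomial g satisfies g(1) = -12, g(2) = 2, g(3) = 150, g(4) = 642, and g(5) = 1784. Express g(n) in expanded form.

g(n) = 4n^4 - 5n^3 - 3n^2 - 2n - 6

Write g(n) = an^4 + bn^3 + cn^2 + dn + e. Substituting each data point gives a linear system:
  a + b + c + d + e = -12
  16a + 8b + 4c + 2d + e = 2
  81a + 27b + 9c + 3d + e = 150
  256a + 64b + 16c + 4d + e = 642
  625a + 125b + 25c + 5d + e = 1784
Solving the system yields a = 4, b = -5, c = -3, d = -2, e = -6.
So g(n) = 4n⁴ - 5n³ - 3n² - 2n - 6.
Check: g(5) = 1784. ✓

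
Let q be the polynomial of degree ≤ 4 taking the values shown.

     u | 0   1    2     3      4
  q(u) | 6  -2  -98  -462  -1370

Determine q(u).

q(u) = -4u^4 - 6u^3 + 2u^2 + 6

Write q(u) = au^4 + bu^3 + cu^2 + du + e. Substituting each data point gives a linear system:
  e = 6
  a + b + c + d + e = -2
  16a + 8b + 4c + 2d + e = -98
  81a + 27b + 9c + 3d + e = -462
  256a + 64b + 16c + 4d + e = -1370
Solving the system yields a = -4, b = -6, c = 2, d = 0, e = 6.
So q(u) = -4u⁴ - 6u³ + 2u² + 6.
Check: q(2) = -98. ✓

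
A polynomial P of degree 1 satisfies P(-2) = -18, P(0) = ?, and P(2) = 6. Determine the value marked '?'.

-6

The 2 known points determine the degree-1 polynomial uniquely.
Write P(x) = ax + b. Substituting each data point gives a linear system:
  -2a + b = -18
  2a + b = 6
Solving the system yields a = 6, b = -6.
So P(x) = 6x - 6.
Then P(0) = -6.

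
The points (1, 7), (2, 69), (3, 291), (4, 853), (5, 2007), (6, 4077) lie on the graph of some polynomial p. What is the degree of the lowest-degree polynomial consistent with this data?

Forward differences of the values at n = 1, 2, 3, 4, 5, 6:
  p  : 7  69  291  853  2007  4077
  Δ  : 62  222  562  1154  2070
  Δ^2: 160  340  592  916
  Δ^3: 180  252  324
  Δ^4: 72  72
  Δ^5: 0
The fourth differences are constant (72) and nonzero, while all higher differences vanish, so the minimal degree is 4.

4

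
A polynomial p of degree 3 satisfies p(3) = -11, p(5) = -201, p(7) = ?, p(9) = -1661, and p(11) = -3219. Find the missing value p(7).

-703

On equispaced nodes a degree-3 polynomial has vanishing fourth forward difference, so
  p(3) - 4·p(5) + 6·p(7) - 4·p(9) + p(11) = 0.
Substituting the known values and solving for p(7):
  6·p(7) = -4218
  p(7) = -703.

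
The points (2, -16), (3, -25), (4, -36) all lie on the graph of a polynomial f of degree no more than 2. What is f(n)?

f(n) = -n^2 - 4n - 4

Using the Lagrange interpolation formula with nodes 2, 3, 4:
  L_0(n) = (n - 3)(n - 4) / 2
  L_1(n) = (n - 2)(n - 4) / -1
  L_2(n) = (n - 2)(n - 3) / 2
Then f(n) = -16·L_0(n) - 25·L_1(n) - 36·L_2(n).
Expanding and collecting terms gives f(n) = -n^2 - 4n - 4.
Check: f(3) = -25. ✓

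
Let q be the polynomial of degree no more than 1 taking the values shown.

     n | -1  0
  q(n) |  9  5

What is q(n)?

q(n) = -4n + 5

Write q(n) = an + b. Substituting each data point gives a linear system:
  -a + b = 9
  b = 5
Solving the system yields a = -4, b = 5.
So q(n) = -4n + 5.
Check: q(0) = 5. ✓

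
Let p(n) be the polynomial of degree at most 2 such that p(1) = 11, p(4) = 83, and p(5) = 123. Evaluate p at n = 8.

291

Write p(n) = an^2 + bn + c. Substituting each data point gives a linear system:
  a + b + c = 11
  16a + 4b + c = 83
  25a + 5b + c = 123
Solving the system yields a = 4, b = 4, c = 3.
So p(n) = 4n² + 4n + 3.
Then p(8) = 291.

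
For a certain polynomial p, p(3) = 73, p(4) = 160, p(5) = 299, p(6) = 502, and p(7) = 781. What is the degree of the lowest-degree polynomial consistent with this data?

3

Forward differences of the values at t = 3, 4, 5, 6, 7:
  p  : 73  160  299  502  781
  Δ  : 87  139  203  279
  Δ^2: 52  64  76
  Δ^3: 12  12
  Δ^4: 0
The third differences are constant (12) and nonzero, while all higher differences vanish, so the minimal degree is 3.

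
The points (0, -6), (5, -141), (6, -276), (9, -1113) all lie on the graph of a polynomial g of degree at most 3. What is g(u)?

g(u) = -2u^3 + 4u^2 + 3u - 6

Write g(u) = au^3 + bu^2 + cu + d. Substituting each data point gives a linear system:
  d = -6
  125a + 25b + 5c + d = -141
  216a + 36b + 6c + d = -276
  729a + 81b + 9c + d = -1113
Solving the system yields a = -2, b = 4, c = 3, d = -6.
So g(u) = -2u³ + 4u² + 3u - 6.
Check: g(9) = -1113. ✓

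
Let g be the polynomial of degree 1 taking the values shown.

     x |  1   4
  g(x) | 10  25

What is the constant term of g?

5

Write g(x) = ax + b. Substituting each data point gives a linear system:
  a + b = 10
  4a + b = 25
Solving the system yields a = 5, b = 5.
So g(x) = 5x + 5.
The constant term is 5.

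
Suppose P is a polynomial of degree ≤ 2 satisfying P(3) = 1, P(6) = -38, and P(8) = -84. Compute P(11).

-183

Using the Lagrange interpolation formula with nodes 3, 6, 8:
  L_0(t) = (t - 6)(t - 8) / 15
  L_1(t) = (t - 3)(t - 8) / -6
  L_2(t) = (t - 3)(t - 6) / 10
Then P(t) = 1·L_0(t) - 38·L_1(t) - 84·L_2(t).
Expanding and collecting terms gives P(t) = -2t^2 + 5t + 4.
Evaluating at t = 11: P(11) = -183.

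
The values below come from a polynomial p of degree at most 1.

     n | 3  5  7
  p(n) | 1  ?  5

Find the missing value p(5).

3

The 2 known points determine the degree-1 polynomial uniquely.
Write p(n) = an + b. Substituting each data point gives a linear system:
  3a + b = 1
  7a + b = 5
Solving the system yields a = 1, b = -2.
So p(n) = n - 2.
Then p(5) = 3.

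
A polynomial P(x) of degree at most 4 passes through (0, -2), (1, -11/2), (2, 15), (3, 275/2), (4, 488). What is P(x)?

Write P(x) = ax^4 + bx^3 + cx^2 + dx + e. Substituting each data point gives a linear system:
  e = -2
  a + b + c + d + e = -11/2
  16a + 8b + 4c + 2d + e = 15
  81a + 27b + 9c + 3d + e = 275/2
  256a + 64b + 16c + 4d + e = 488
Solving the system yields a = 2, b = 1, c = -5, d = -3/2, e = -2.
So P(x) = 2x⁴ + x³ - 5x² - (3/2)x - 2.
Check: P(3) = 275/2. ✓

P(x) = 2x^4 + x^3 - 5x^2 - (3/2)x - 2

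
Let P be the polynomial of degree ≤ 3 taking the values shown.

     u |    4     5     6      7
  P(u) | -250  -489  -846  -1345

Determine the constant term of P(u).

6

Write P(u) = au^3 + bu^2 + cu + d. Substituting each data point gives a linear system:
  64a + 16b + 4c + d = -250
  125a + 25b + 5c + d = -489
  216a + 36b + 6c + d = -846
  343a + 49b + 7c + d = -1345
Solving the system yields a = -4, b = 1, c = -4, d = 6.
So P(u) = -4u³ + u² - 4u + 6.
The constant term is 6.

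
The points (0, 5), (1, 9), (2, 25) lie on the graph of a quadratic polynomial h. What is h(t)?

h(t) = 6t^2 - 2t + 5

Write h(t) = at^2 + bt + c. Substituting each data point gives a linear system:
  c = 5
  a + b + c = 9
  4a + 2b + c = 25
Solving the system yields a = 6, b = -2, c = 5.
So h(t) = 6t^2 - 2t + 5.
Check: h(2) = 25. ✓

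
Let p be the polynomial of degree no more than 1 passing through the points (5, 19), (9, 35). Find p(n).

Write p(n) = an + b. Substituting each data point gives a linear system:
  5a + b = 19
  9a + b = 35
Solving the system yields a = 4, b = -1.
So p(n) = 4n - 1.
Check: p(5) = 19. ✓

p(n) = 4n - 1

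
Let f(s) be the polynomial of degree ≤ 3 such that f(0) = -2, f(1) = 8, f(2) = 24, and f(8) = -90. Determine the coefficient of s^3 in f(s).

-1

Write f(s) = as^3 + bs^2 + cs + d. Substituting each data point gives a linear system:
  d = -2
  a + b + c + d = 8
  8a + 4b + 2c + d = 24
  512a + 64b + 8c + d = -90
Solving the system yields a = -1, b = 6, c = 5, d = -2.
So f(s) = -s³ + 6s² + 5s - 2.
The leading coefficient is -1.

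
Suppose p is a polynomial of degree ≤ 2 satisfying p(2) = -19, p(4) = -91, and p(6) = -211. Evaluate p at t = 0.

5

Using the Lagrange interpolation formula with nodes 2, 4, 6:
  L_0(t) = (t - 4)(t - 6) / 8
  L_1(t) = (t - 2)(t - 6) / -4
  L_2(t) = (t - 2)(t - 4) / 8
Then p(t) = -19·L_0(t) - 91·L_1(t) - 211·L_2(t).
Expanding and collecting terms gives p(t) = -6t^2 + 5.
Evaluating at t = 0: p(0) = 5.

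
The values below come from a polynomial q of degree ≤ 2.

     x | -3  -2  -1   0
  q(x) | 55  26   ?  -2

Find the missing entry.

On equispaced nodes a degree-2 polynomial has vanishing third forward difference, so
  - q(-3) + 3·q(-2) - 3·q(-1) + q(0) = 0.
Substituting the known values and solving for q(-1):
  -3·q(-1) = -21
  q(-1) = 7.

7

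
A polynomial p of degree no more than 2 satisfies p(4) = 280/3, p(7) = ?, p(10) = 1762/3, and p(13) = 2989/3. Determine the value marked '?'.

On equispaced nodes a degree-2 polynomial has vanishing third forward difference, so
  - p(4) + 3·p(7) - 3·p(10) + p(13) = 0.
Substituting the known values and solving for p(7):
  3·p(7) = 859
  p(7) = 859/3.

859/3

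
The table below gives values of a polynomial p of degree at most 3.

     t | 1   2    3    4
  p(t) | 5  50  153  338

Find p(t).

Using the Lagrange interpolation formula with nodes 1, 2, 3, 4:
  L_0(t) = (t - 2)(t - 3)(t - 4) / -6
  L_1(t) = (t - 1)(t - 3)(t - 4) / 2
  L_2(t) = (t - 1)(t - 2)(t - 4) / -2
  L_3(t) = (t - 1)(t - 2)(t - 3) / 6
Then p(t) = 5·L_0(t) + 50·L_1(t) + 153·L_2(t) + 338·L_3(t).
Expanding and collecting terms gives p(t) = 4t^3 + 5t^2 + 2t - 6.
Check: p(2) = 50. ✓

p(t) = 4t^3 + 5t^2 + 2t - 6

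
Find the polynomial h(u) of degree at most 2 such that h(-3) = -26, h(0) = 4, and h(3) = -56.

h(u) = -5u^2 - 5u + 4

Write h(u) = au^2 + bu + c. Substituting each data point gives a linear system:
  9a - 3b + c = -26
  c = 4
  9a + 3b + c = -56
Solving the system yields a = -5, b = -5, c = 4.
So h(u) = -5u^2 - 5u + 4.
Check: h(0) = 4. ✓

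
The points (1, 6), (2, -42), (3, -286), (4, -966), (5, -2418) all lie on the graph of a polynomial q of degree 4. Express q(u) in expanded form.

Write q(u) = au^4 + bu^3 + cu^2 + du + e. Substituting each data point gives a linear system:
  a + b + c + d + e = 6
  16a + 8b + 4c + 2d + e = -42
  81a + 27b + 9c + 3d + e = -286
  256a + 64b + 16c + 4d + e = -966
  625a + 125b + 25c + 5d + e = -2418
Solving the system yields a = -4, b = 0, c = 2, d = 6, e = 2.
So q(u) = -4u^4 + 2u^2 + 6u + 2.
Check: q(4) = -966. ✓

q(u) = -4u^4 + 2u^2 + 6u + 2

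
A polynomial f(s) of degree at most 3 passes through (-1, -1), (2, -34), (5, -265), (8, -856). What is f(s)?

Write f(s) = as^3 + bs^2 + cs + d. Substituting each data point gives a linear system:
  -a + b - c + d = -1
  8a + 4b + 2c + d = -34
  125a + 25b + 5c + d = -265
  512a + 64b + 8c + d = -856
Solving the system yields a = -1, b = -5, c = -3, d = 0.
So f(s) = -s³ - 5s² - 3s.
Check: f(5) = -265. ✓

f(s) = -s^3 - 5s^2 - 3s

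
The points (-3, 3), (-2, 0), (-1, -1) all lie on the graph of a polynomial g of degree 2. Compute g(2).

Write g(u) = au^2 + bu + c. Substituting each data point gives a linear system:
  9a - 3b + c = 3
  4a - 2b + c = 0
  a - b + c = -1
Solving the system yields a = 1, b = 2, c = 0.
So g(u) = u^2 + 2u.
Then g(2) = 8.

8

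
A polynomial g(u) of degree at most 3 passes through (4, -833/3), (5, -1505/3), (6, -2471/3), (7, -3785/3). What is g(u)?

g(u) = -3u^3 - 4u^2 - 5u - 5/3

Write g(u) = au^3 + bu^2 + cu + d. Substituting each data point gives a linear system:
  64a + 16b + 4c + d = -833/3
  125a + 25b + 5c + d = -1505/3
  216a + 36b + 6c + d = -2471/3
  343a + 49b + 7c + d = -3785/3
Solving the system yields a = -3, b = -4, c = -5, d = -5/3.
So g(u) = -3u³ - 4u² - 5u - 5/3.
Check: g(5) = -1505/3. ✓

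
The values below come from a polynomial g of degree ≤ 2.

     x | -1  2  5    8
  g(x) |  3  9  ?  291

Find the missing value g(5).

105

The 3 known points determine the degree-2 polynomial uniquely.
Write g(x) = ax^2 + bx + c. Substituting each data point gives a linear system:
  a - b + c = 3
  4a + 2b + c = 9
  64a + 8b + c = 291
Solving the system yields a = 5, b = -3, c = -5.
So g(x) = 5x^2 - 3x - 5.
Then g(5) = 105.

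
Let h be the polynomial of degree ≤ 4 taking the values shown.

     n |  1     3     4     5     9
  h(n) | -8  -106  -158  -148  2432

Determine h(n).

h(n) = n^4 - 5n^3 - 6n^2 + 2

Write h(n) = an^4 + bn^3 + cn^2 + dn + e. Substituting each data point gives a linear system:
  a + b + c + d + e = -8
  81a + 27b + 9c + 3d + e = -106
  256a + 64b + 16c + 4d + e = -158
  625a + 125b + 25c + 5d + e = -148
  6561a + 729b + 81c + 9d + e = 2432
Solving the system yields a = 1, b = -5, c = -6, d = 0, e = 2.
So h(n) = n⁴ - 5n³ - 6n² + 2.
Check: h(4) = -158. ✓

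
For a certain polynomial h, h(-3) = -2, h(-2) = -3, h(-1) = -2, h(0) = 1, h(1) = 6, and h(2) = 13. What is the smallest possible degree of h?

2

Forward differences of the values at t = -3, -2, -1, 0, 1, 2:
  h  : -2  -3  -2  1  6  13
  Δ  : -1  1  3  5  7
  Δ^2: 2  2  2  2
  Δ^3: 0  0  0
  Δ^4: 0  0
  Δ^5: 0
The second differences are constant (2) and nonzero, while all higher differences vanish, so the minimal degree is 2.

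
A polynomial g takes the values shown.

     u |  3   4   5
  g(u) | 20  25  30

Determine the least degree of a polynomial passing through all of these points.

1

Forward differences of the values at u = 3, 4, 5:
  g  : 20  25  30
  Δ  : 5  5
  Δ^2: 0
The first differences are constant (5) and nonzero, while all higher differences vanish, so the minimal degree is 1.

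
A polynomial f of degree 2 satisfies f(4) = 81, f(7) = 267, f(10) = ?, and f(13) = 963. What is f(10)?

561

The 3 known points determine the degree-2 polynomial uniquely.
Write f(t) = at^2 + bt + c. Substituting each data point gives a linear system:
  16a + 4b + c = 81
  49a + 7b + c = 267
  169a + 13b + c = 963
Solving the system yields a = 6, b = -4, c = 1.
So f(t) = 6t² - 4t + 1.
Then f(10) = 561.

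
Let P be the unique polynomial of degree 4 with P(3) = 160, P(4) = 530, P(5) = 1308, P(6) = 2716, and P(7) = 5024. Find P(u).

P(u) = 2u^4 + u^3 - 2u^2 - 3u - 2

Write P(u) = au^4 + bu^3 + cu^2 + du + e. Substituting each data point gives a linear system:
  81a + 27b + 9c + 3d + e = 160
  256a + 64b + 16c + 4d + e = 530
  625a + 125b + 25c + 5d + e = 1308
  1296a + 216b + 36c + 6d + e = 2716
  2401a + 343b + 49c + 7d + e = 5024
Solving the system yields a = 2, b = 1, c = -2, d = -3, e = -2.
So P(u) = 2u^4 + u^3 - 2u^2 - 3u - 2.
Check: P(4) = 530. ✓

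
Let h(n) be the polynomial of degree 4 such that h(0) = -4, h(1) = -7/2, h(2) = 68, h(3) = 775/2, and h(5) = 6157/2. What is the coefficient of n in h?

Write h(n) = an^4 + bn^3 + cn^2 + dn + e. Substituting each data point gives a linear system:
  e = -4
  a + b + c + d + e = -7/2
  16a + 8b + 4c + 2d + e = 68
  81a + 27b + 9c + 3d + e = 775/2
  625a + 125b + 25c + 5d + e = 6157/2
Solving the system yields a = 5, b = -1/2, c = 2, d = -6, e = -4.
So h(n) = 5n^4 - (1/2)n^3 + 2n^2 - 6n - 4.
The coefficient of n is -6.

-6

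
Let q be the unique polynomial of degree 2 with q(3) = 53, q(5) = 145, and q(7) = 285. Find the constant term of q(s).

Write q(s) = as^2 + bs + c. Substituting each data point gives a linear system:
  9a + 3b + c = 53
  25a + 5b + c = 145
  49a + 7b + c = 285
Solving the system yields a = 6, b = -2, c = 5.
So q(s) = 6s^2 - 2s + 5.
The constant term is 5.

5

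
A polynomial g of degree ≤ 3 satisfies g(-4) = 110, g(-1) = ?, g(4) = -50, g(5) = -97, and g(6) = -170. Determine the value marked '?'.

The 4 known points determine the degree-3 polynomial uniquely.
Write g(x) = ax^3 + bx^2 + cx + d. Substituting each data point gives a linear system:
  -64a + 16b - 4c + d = 110
  64a + 16b + 4c + d = -50
  125a + 25b + 5c + d = -97
  216a + 36b + 6c + d = -170
Solving the system yields a = -1, b = 2, c = -4, d = -2.
So g(x) = -x^3 + 2x^2 - 4x - 2.
Then g(-1) = 5.

5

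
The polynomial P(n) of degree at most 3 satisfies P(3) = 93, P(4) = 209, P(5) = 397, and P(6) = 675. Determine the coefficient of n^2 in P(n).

0

Write P(n) = an^3 + bn^2 + cn + d. Substituting each data point gives a linear system:
  27a + 9b + 3c + d = 93
  64a + 16b + 4c + d = 209
  125a + 25b + 5c + d = 397
  216a + 36b + 6c + d = 675
Solving the system yields a = 3, b = 0, c = 5, d = -3.
So P(n) = 3n^3 + 5n - 3.
The coefficient of n^2 is 0.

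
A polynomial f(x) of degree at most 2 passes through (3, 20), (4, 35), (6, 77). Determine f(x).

f(x) = 2x^2 + x - 1

Write f(x) = ax^2 + bx + c. Substituting each data point gives a linear system:
  9a + 3b + c = 20
  16a + 4b + c = 35
  36a + 6b + c = 77
Solving the system yields a = 2, b = 1, c = -1.
So f(x) = 2x^2 + x - 1.
Check: f(6) = 77. ✓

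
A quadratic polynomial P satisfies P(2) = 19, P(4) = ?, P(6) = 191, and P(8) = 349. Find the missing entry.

On equispaced nodes a degree-2 polynomial has vanishing third forward difference, so
  - P(2) + 3·P(4) - 3·P(6) + P(8) = 0.
Substituting the known values and solving for P(4):
  3·P(4) = 243
  P(4) = 81.

81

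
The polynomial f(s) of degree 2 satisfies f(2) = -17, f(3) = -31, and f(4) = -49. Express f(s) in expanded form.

Write f(s) = as^2 + bs + c. Substituting each data point gives a linear system:
  4a + 2b + c = -17
  9a + 3b + c = -31
  16a + 4b + c = -49
Solving the system yields a = -2, b = -4, c = -1.
So f(s) = -2s^2 - 4s - 1.
Check: f(4) = -49. ✓

f(s) = -2s^2 - 4s - 1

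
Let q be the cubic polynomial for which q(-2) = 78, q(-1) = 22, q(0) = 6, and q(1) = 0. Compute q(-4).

430

Write q(t) = at^3 + bt^2 + ct + d. Substituting each data point gives a linear system:
  -8a + 4b - 2c + d = 78
  -a + b - c + d = 22
  d = 6
  a + b + c + d = 0
Solving the system yields a = -5, b = 5, c = -6, d = 6.
So q(t) = -5t^3 + 5t^2 - 6t + 6.
Then q(-4) = 430.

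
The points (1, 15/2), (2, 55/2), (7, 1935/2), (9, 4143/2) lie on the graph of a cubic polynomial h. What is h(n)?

h(n) = 3n^3 - 2n^2 + 5n + 3/2

Write h(n) = an^3 + bn^2 + cn + d. Substituting each data point gives a linear system:
  a + b + c + d = 15/2
  8a + 4b + 2c + d = 55/2
  343a + 49b + 7c + d = 1935/2
  729a + 81b + 9c + d = 4143/2
Solving the system yields a = 3, b = -2, c = 5, d = 3/2.
So h(n) = 3n^3 - 2n^2 + 5n + 3/2.
Check: h(1) = 15/2. ✓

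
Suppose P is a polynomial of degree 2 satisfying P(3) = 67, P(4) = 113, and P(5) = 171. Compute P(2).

33

Forward differences of the values at s = 3, 4, 5:
  P  : 67  113  171
  Δ  : 46  58
  Δ^2: 12
The second differences are constant, confirming degree 2.
Interpolating (Newton forward form) and evaluating at s = 2 gives P(2) = 33.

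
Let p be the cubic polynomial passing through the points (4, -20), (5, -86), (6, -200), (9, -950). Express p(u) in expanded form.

Write p(u) = au^3 + bu^2 + cu + d. Substituting each data point gives a linear system:
  64a + 16b + 4c + d = -20
  125a + 25b + 5c + d = -86
  216a + 36b + 6c + d = -200
  729a + 81b + 9c + d = -950
Solving the system yields a = -2, b = 6, c = 2, d = 4.
So p(u) = -2u^3 + 6u^2 + 2u + 4.
Check: p(4) = -20. ✓

p(u) = -2u^3 + 6u^2 + 2u + 4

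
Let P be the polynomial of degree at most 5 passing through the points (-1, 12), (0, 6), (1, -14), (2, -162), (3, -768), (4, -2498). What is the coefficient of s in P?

-6

Write P(s) = as^5 + bs^4 + cs^3 + ds^2 + es + k. Substituting each data point gives a linear system:
  -a + b - c + d - e + k = 12
  k = 6
  a + b + c + d + e + k = -14
  32a + 16b + 8c + 4d + 2e + k = -162
  243a + 81b + 27c + 9d + 3e + k = -768
  1024a + 256b + 64c + 16d + 4e + k = -2498
Solving the system yields a = -1, b = -4, c = -6, d = -3, e = -6, k = 6.
So P(s) = -s⁵ - 4s⁴ - 6s³ - 3s² - 6s + 6.
The coefficient of s is -6.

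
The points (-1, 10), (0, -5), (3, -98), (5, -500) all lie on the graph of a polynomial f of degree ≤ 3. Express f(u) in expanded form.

Using the Lagrange interpolation formula with nodes -1, 0, 3, 5:
  L_0(u) = u(u - 3)(u - 5) / -24
  L_1(u) = (u + 1)(u - 3)(u - 5) / 15
  L_2(u) = (u + 1)u(u - 5) / -24
  L_3(u) = (u + 1)u(u - 3) / 60
Then f(u) = 10·L_0(u) - 5·L_1(u) - 98·L_2(u) - 500·L_3(u).
Expanding and collecting terms gives f(u) = -5u^3 + 6u^2 - 4u - 5.
Check: f(3) = -98. ✓

f(u) = -5u^3 + 6u^2 - 4u - 5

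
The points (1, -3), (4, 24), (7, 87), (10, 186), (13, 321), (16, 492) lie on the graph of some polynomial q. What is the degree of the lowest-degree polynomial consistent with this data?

Forward differences of the values at s = 1, 4, 7, 10, 13, 16:
  q  : -3  24  87  186  321  492
  Δ  : 27  63  99  135  171
  Δ^2: 36  36  36  36
  Δ^3: 0  0  0
  Δ^4: 0  0
  Δ^5: 0
The second differences are constant (36) and nonzero, while all higher differences vanish, so the minimal degree is 2.

2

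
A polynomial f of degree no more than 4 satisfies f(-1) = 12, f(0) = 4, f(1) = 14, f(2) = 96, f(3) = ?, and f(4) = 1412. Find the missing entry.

On equispaced nodes a degree-4 polynomial has vanishing fifth forward difference, so
  - f(-1) + 5·f(0) - 10·f(1) + 10·f(2) - 5·f(3) + f(4) = 0.
Substituting the known values and solving for f(3):
  -5·f(3) = -2240
  f(3) = 448.

448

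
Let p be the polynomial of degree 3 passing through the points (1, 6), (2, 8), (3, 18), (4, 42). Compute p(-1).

2

Write p(u) = au^3 + bu^2 + cu + d. Substituting each data point gives a linear system:
  a + b + c + d = 6
  8a + 4b + 2c + d = 8
  27a + 9b + 3c + d = 18
  64a + 16b + 4c + d = 42
Solving the system yields a = 1, b = -2, c = 1, d = 6.
So p(u) = u³ - 2u² + u + 6.
Then p(-1) = 2.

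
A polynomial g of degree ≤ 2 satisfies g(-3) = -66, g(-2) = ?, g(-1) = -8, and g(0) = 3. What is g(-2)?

-31

On equispaced nodes a degree-2 polynomial has vanishing third forward difference, so
  - g(-3) + 3·g(-2) - 3·g(-1) + g(0) = 0.
Substituting the known values and solving for g(-2):
  3·g(-2) = -93
  g(-2) = -31.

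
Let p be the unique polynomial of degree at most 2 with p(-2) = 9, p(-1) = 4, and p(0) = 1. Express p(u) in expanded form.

Write p(u) = au^2 + bu + c. Substituting each data point gives a linear system:
  4a - 2b + c = 9
  a - b + c = 4
  c = 1
Solving the system yields a = 1, b = -2, c = 1.
So p(u) = u^2 - 2u + 1.
Check: p(-1) = 4. ✓

p(u) = u^2 - 2u + 1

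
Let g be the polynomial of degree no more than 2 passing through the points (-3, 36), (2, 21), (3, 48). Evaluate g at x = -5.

112

Write g(x) = ax^2 + bx + c. Substituting each data point gives a linear system:
  9a - 3b + c = 36
  4a + 2b + c = 21
  9a + 3b + c = 48
Solving the system yields a = 5, b = 2, c = -3.
So g(x) = 5x² + 2x - 3.
Then g(-5) = 112.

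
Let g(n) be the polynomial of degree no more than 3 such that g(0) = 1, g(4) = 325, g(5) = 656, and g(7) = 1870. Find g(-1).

Write g(n) = an^3 + bn^2 + cn + d. Substituting each data point gives a linear system:
  d = 1
  64a + 16b + 4c + d = 325
  125a + 25b + 5c + d = 656
  343a + 49b + 7c + d = 1870
Solving the system yields a = 6, b = -4, c = 1, d = 1.
So g(n) = 6n^3 - 4n^2 + n + 1.
Then g(-1) = -10.

-10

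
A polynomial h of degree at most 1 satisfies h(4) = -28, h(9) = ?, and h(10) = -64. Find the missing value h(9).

The 2 known points determine the degree-1 polynomial uniquely.
Write h(s) = as + b. Substituting each data point gives a linear system:
  4a + b = -28
  10a + b = -64
Solving the system yields a = -6, b = -4.
So h(s) = -6s - 4.
Then h(9) = -58.

-58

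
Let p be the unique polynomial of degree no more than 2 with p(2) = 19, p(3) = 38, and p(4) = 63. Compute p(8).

223

Forward differences of the values at s = 2, 3, 4:
  p  : 19  38  63
  Δ  : 19  25
  Δ^2: 6
The second differences are constant, confirming degree 2.
Interpolating (Newton forward form) and evaluating at s = 8 gives p(8) = 223.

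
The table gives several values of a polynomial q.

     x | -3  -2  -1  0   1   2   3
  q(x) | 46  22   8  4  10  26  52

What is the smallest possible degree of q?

Forward differences of the values at x = -3, -2, -1, 0, 1, 2, 3:
  q  : 46  22  8  4  10  26  52
  Δ  : -24  -14  -4  6  16  26
  Δ^2: 10  10  10  10  10
  Δ^3: 0  0  0  0
  Δ^4: 0  0  0
  Δ^5: 0  0
  Δ^6: 0
The second differences are constant (10) and nonzero, while all higher differences vanish, so the minimal degree is 2.

2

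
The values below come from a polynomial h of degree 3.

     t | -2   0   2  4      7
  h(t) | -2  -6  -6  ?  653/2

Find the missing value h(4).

46

The 4 known points determine the degree-3 polynomial uniquely.
Write h(t) = at^3 + bt^2 + ct + d. Substituting each data point gives a linear system:
  -8a + 4b - 2c + d = -2
  d = -6
  8a + 4b + 2c + d = -6
  343a + 49b + 7c + d = 653/2
Solving the system yields a = 1, b = 1/2, c = -5, d = -6.
So h(t) = t^3 + (1/2)t^2 - 5t - 6.
Then h(4) = 46.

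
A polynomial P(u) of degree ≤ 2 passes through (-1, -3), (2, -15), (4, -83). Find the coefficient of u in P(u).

Write P(u) = au^2 + bu + c. Substituting each data point gives a linear system:
  a - b + c = -3
  4a + 2b + c = -15
  16a + 4b + c = -83
Solving the system yields a = -6, b = 2, c = 5.
So P(u) = -6u² + 2u + 5.
The coefficient of u is 2.

2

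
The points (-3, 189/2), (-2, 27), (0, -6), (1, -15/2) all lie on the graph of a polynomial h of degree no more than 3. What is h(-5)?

843/2

Write h(n) = an^3 + bn^2 + cn + d. Substituting each data point gives a linear system:
  -27a + 9b - 3c + d = 189/2
  -8a + 4b - 2c + d = 27
  d = -6
  a + b + c + d = -15/2
Solving the system yields a = -3, b = 2, c = -1/2, d = -6.
So h(n) = -3n³ + 2n² - (1/2)n - 6.
Then h(-5) = 843/2.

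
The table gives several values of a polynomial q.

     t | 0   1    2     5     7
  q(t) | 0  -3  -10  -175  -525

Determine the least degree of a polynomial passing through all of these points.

Divided differences on the nodes 0, 1, 2, 5, 7:
  order 0: 0  -3  -10  -175  -525
  order 1: -3  -7  -55  -175
  order 2: -2  -12  -24
  order 3: -2  -2
  order 4: 0
The order-3 divided differences are all -2 (nonzero) and every higher order vanishes, so the data lies on a polynomial of degree exactly 3.

3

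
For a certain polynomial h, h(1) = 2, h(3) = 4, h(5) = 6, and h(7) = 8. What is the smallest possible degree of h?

1

Forward differences of the values at n = 1, 3, 5, 7:
  h  : 2  4  6  8
  Δ  : 2  2  2
  Δ^2: 0  0
  Δ^3: 0
The first differences are constant (2) and nonzero, while all higher differences vanish, so the minimal degree is 1.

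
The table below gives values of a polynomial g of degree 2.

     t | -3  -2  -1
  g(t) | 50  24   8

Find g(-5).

132

Write g(t) = at^2 + bt + c. Substituting each data point gives a linear system:
  9a - 3b + c = 50
  4a - 2b + c = 24
  a - b + c = 8
Solving the system yields a = 5, b = -1, c = 2.
So g(t) = 5t^2 - t + 2.
Then g(-5) = 132.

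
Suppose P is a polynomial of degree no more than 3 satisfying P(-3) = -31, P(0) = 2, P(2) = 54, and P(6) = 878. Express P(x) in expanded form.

P(x) = 3x^3 + 6x^2 + 2x + 2

Using the Lagrange interpolation formula with nodes -3, 0, 2, 6:
  L_0(x) = x(x - 2)(x - 6) / -135
  L_1(x) = (x + 3)(x - 2)(x - 6) / 36
  L_2(x) = (x + 3)x(x - 6) / -40
  L_3(x) = (x + 3)x(x - 2) / 216
Then P(x) = -31·L_0(x) + 2·L_1(x) + 54·L_2(x) + 878·L_3(x).
Expanding and collecting terms gives P(x) = 3x^3 + 6x^2 + 2x + 2.
Check: P(2) = 54. ✓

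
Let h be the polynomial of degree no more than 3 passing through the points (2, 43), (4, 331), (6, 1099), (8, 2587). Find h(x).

h(x) = 5x^3 + 4x - 5

Write h(x) = ax^3 + bx^2 + cx + d. Substituting each data point gives a linear system:
  8a + 4b + 2c + d = 43
  64a + 16b + 4c + d = 331
  216a + 36b + 6c + d = 1099
  512a + 64b + 8c + d = 2587
Solving the system yields a = 5, b = 0, c = 4, d = -5.
So h(x) = 5x^3 + 4x - 5.
Check: h(4) = 331. ✓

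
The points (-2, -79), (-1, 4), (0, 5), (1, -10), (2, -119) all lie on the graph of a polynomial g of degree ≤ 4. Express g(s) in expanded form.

g(s) = -6s^4 - s^3 - 2s^2 - 6s + 5

Write g(s) = as^4 + bs^3 + cs^2 + ds + e. Substituting each data point gives a linear system:
  16a - 8b + 4c - 2d + e = -79
  a - b + c - d + e = 4
  e = 5
  a + b + c + d + e = -10
  16a + 8b + 4c + 2d + e = -119
Solving the system yields a = -6, b = -1, c = -2, d = -6, e = 5.
So g(s) = -6s⁴ - s³ - 2s² - 6s + 5.
Check: g(-1) = 4. ✓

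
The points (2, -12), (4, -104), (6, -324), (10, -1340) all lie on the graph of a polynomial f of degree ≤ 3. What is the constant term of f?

Write f(t) = at^3 + bt^2 + ct + d. Substituting each data point gives a linear system:
  8a + 4b + 2c + d = -12
  64a + 16b + 4c + d = -104
  216a + 36b + 6c + d = -324
  1000a + 100b + 10c + d = -1340
Solving the system yields a = -1, b = -4, c = 6, d = 0.
So f(t) = -t³ - 4t² + 6t.
The constant term is 0.

0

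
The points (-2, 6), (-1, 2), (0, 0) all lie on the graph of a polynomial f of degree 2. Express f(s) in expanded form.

Write f(s) = as^2 + bs + c. Substituting each data point gives a linear system:
  4a - 2b + c = 6
  a - b + c = 2
  c = 0
Solving the system yields a = 1, b = -1, c = 0.
So f(s) = s² - s.
Check: f(-2) = 6. ✓

f(s) = s^2 - s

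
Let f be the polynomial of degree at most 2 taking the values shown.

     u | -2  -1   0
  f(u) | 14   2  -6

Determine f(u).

f(u) = 2u^2 - 6u - 6

Using the Lagrange interpolation formula with nodes -2, -1, 0:
  L_0(u) = (u + 1)u / 2
  L_1(u) = (u + 2)u / -1
  L_2(u) = (u + 2)(u + 1) / 2
Then f(u) = 14·L_0(u) + 2·L_1(u) - 6·L_2(u).
Expanding and collecting terms gives f(u) = 2u^2 - 6u - 6.
Check: f(0) = -6. ✓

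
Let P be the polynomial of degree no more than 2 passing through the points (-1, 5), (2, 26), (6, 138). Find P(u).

Using the Lagrange interpolation formula with nodes -1, 2, 6:
  L_0(u) = (u - 2)(u - 6) / 21
  L_1(u) = (u + 1)(u - 6) / -12
  L_2(u) = (u + 1)(u - 2) / 28
Then P(u) = 5·L_0(u) + 26·L_1(u) + 138·L_2(u).
Expanding and collecting terms gives P(u) = 3u^2 + 4u + 6.
Check: P(6) = 138. ✓

P(u) = 3u^2 + 4u + 6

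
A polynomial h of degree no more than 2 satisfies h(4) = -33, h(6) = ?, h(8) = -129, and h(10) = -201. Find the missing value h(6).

-73

On equispaced nodes a degree-2 polynomial has vanishing third forward difference, so
  - h(4) + 3·h(6) - 3·h(8) + h(10) = 0.
Substituting the known values and solving for h(6):
  3·h(6) = -219
  h(6) = -73.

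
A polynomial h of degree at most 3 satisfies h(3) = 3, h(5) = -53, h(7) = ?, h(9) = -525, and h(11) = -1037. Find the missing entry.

On equispaced nodes a degree-3 polynomial has vanishing fourth forward difference, so
  h(3) - 4·h(5) + 6·h(7) - 4·h(9) + h(11) = 0.
Substituting the known values and solving for h(7):
  6·h(7) = -1278
  h(7) = -213.

-213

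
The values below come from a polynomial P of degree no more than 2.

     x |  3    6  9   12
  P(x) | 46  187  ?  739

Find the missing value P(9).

418

On equispaced nodes a degree-2 polynomial has vanishing third forward difference, so
  - P(3) + 3·P(6) - 3·P(9) + P(12) = 0.
Substituting the known values and solving for P(9):
  -3·P(9) = -1254
  P(9) = 418.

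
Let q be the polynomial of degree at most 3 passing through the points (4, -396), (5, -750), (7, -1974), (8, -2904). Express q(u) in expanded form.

q(u) = -5u^3 - 6u^2 + 5u

Write q(u) = au^3 + bu^2 + cu + d. Substituting each data point gives a linear system:
  64a + 16b + 4c + d = -396
  125a + 25b + 5c + d = -750
  343a + 49b + 7c + d = -1974
  512a + 64b + 8c + d = -2904
Solving the system yields a = -5, b = -6, c = 5, d = 0.
So q(u) = -5u^3 - 6u^2 + 5u.
Check: q(4) = -396. ✓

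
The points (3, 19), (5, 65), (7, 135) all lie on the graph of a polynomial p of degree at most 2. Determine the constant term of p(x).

Write p(x) = ax^2 + bx + c. Substituting each data point gives a linear system:
  9a + 3b + c = 19
  25a + 5b + c = 65
  49a + 7b + c = 135
Solving the system yields a = 3, b = -1, c = -5.
So p(x) = 3x² - x - 5.
The constant term is -5.

-5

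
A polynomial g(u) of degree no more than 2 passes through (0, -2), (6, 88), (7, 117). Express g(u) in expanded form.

g(u) = 2u^2 + 3u - 2

Using the Lagrange interpolation formula with nodes 0, 6, 7:
  L_0(u) = (u - 6)(u - 7) / 42
  L_1(u) = u(u - 7) / -6
  L_2(u) = u(u - 6) / 7
Then g(u) = -2·L_0(u) + 88·L_1(u) + 117·L_2(u).
Expanding and collecting terms gives g(u) = 2u² + 3u - 2.
Check: g(6) = 88. ✓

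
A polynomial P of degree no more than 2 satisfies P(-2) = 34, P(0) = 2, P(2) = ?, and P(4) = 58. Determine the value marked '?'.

On equispaced nodes a degree-2 polynomial has vanishing third forward difference, so
  - P(-2) + 3·P(0) - 3·P(2) + P(4) = 0.
Substituting the known values and solving for P(2):
  -3·P(2) = -30
  P(2) = 10.

10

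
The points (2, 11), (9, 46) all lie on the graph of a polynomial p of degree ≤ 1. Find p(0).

Write p(u) = au + b. Substituting each data point gives a linear system:
  2a + b = 11
  9a + b = 46
Solving the system yields a = 5, b = 1.
So p(u) = 5u + 1.
Then p(0) = 1.

1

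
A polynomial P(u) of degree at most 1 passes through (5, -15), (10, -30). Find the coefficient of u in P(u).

Write P(u) = au + b. Substituting each data point gives a linear system:
  5a + b = -15
  10a + b = -30
Solving the system yields a = -3, b = 0.
So P(u) = -3u.
The leading coefficient is -3.

-3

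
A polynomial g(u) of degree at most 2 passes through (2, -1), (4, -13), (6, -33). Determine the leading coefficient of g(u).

-1

Write g(u) = au^2 + bu + c. Substituting each data point gives a linear system:
  4a + 2b + c = -1
  16a + 4b + c = -13
  36a + 6b + c = -33
Solving the system yields a = -1, b = 0, c = 3.
So g(u) = -u² + 3.
The leading coefficient is -1.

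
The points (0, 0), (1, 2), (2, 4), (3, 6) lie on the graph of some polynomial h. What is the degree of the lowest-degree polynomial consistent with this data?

Forward differences of the values at x = 0, 1, 2, 3:
  h  : 0  2  4  6
  Δ  : 2  2  2
  Δ^2: 0  0
  Δ^3: 0
The first differences are constant (2) and nonzero, while all higher differences vanish, so the minimal degree is 1.

1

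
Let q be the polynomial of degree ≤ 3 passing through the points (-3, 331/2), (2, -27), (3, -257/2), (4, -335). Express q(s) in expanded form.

q(s) = -6s^3 + (3/2)s^2 + 5s + 5

Write q(s) = as^3 + bs^2 + cs + d. Substituting each data point gives a linear system:
  -27a + 9b - 3c + d = 331/2
  8a + 4b + 2c + d = -27
  27a + 9b + 3c + d = -257/2
  64a + 16b + 4c + d = -335
Solving the system yields a = -6, b = 3/2, c = 5, d = 5.
So q(s) = -6s^3 + (3/2)s^2 + 5s + 5.
Check: q(4) = -335. ✓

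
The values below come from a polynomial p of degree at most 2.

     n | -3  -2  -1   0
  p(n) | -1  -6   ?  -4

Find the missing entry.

The 3 known points determine the degree-2 polynomial uniquely.
Write p(n) = an^2 + bn + c. Substituting each data point gives a linear system:
  9a - 3b + c = -1
  4a - 2b + c = -6
  c = -4
Solving the system yields a = 2, b = 5, c = -4.
So p(n) = 2n^2 + 5n - 4.
Then p(-1) = -7.

-7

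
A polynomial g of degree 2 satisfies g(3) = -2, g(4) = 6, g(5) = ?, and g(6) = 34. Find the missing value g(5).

18

The 3 known points determine the degree-2 polynomial uniquely.
Write g(n) = an^2 + bn + c. Substituting each data point gives a linear system:
  9a + 3b + c = -2
  16a + 4b + c = 6
  36a + 6b + c = 34
Solving the system yields a = 2, b = -6, c = -2.
So g(n) = 2n^2 - 6n - 2.
Then g(5) = 18.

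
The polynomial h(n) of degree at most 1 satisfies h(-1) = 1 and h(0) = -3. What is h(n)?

Write h(n) = an + b. Substituting each data point gives a linear system:
  -a + b = 1
  b = -3
Solving the system yields a = -4, b = -3.
So h(n) = -4n - 3.
Check: h(-1) = 1. ✓

h(n) = -4n - 3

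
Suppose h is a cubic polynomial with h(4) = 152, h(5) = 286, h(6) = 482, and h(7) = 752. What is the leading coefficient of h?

2

Write h(t) = at^3 + bt^2 + ct + d. Substituting each data point gives a linear system:
  64a + 16b + 4c + d = 152
  125a + 25b + 5c + d = 286
  216a + 36b + 6c + d = 482
  343a + 49b + 7c + d = 752
Solving the system yields a = 2, b = 1, c = 3, d = -4.
So h(t) = 2t^3 + t^2 + 3t - 4.
The leading coefficient is 2.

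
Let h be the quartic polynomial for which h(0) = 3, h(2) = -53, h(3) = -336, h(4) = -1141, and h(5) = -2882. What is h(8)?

Write h(s) = as^4 + bs^3 + cs^2 + ds + e. Substituting each data point gives a linear system:
  e = 3
  16a + 8b + 4c + 2d + e = -53
  81a + 27b + 9c + 3d + e = -336
  256a + 64b + 16c + 4d + e = -1141
  625a + 125b + 25c + 5d + e = -2882
Solving the system yields a = -5, b = 1, c = 5, d = -2, e = 3.
So h(s) = -5s⁴ + s³ + 5s² - 2s + 3.
Then h(8) = -19661.

-19661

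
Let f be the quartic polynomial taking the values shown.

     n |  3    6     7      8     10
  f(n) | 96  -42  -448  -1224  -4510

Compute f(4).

140

Using the Lagrange interpolation formula with nodes 3, 6, 7, 8, 10:
  L_0(n) = (n - 6)(n - 7)(n - 8)(n - 10) / 420
  L_1(n) = (n - 3)(n - 7)(n - 8)(n - 10) / -24
  L_2(n) = (n - 3)(n - 6)(n - 8)(n - 10) / 12
  L_3(n) = (n - 3)(n - 6)(n - 7)(n - 10) / -20
  L_4(n) = (n - 3)(n - 6)(n - 7)(n - 8) / 168
Then f(n) = 96·L_0(n) - 42·L_1(n) - 448·L_2(n) - 1224·L_3(n) - 4510·L_4(n).
Expanding and collecting terms gives f(n) = -n^4 + 5n^3 + 5n^2 - n.
Evaluating at n = 4: f(4) = 140.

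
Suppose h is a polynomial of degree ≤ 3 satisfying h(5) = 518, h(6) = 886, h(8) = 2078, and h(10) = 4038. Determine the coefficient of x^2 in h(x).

Write h(x) = ax^3 + bx^2 + cx + d. Substituting each data point gives a linear system:
  125a + 25b + 5c + d = 518
  216a + 36b + 6c + d = 886
  512a + 64b + 8c + d = 2078
  1000a + 100b + 10c + d = 4038
Solving the system yields a = 4, b = 0, c = 4, d = -2.
So h(x) = 4x³ + 4x - 2.
The coefficient of x^2 is 0.

0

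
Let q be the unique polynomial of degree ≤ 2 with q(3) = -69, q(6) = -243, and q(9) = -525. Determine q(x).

q(x) = -6x^2 - 4x - 3

Write q(x) = ax^2 + bx + c. Substituting each data point gives a linear system:
  9a + 3b + c = -69
  36a + 6b + c = -243
  81a + 9b + c = -525
Solving the system yields a = -6, b = -4, c = -3.
So q(x) = -6x² - 4x - 3.
Check: q(3) = -69. ✓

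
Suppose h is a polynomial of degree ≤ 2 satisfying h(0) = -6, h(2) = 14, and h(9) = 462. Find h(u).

h(u) = 6u^2 - 2u - 6

Using the Lagrange interpolation formula with nodes 0, 2, 9:
  L_0(u) = (u - 2)(u - 9) / 18
  L_1(u) = u(u - 9) / -14
  L_2(u) = u(u - 2) / 63
Then h(u) = -6·L_0(u) + 14·L_1(u) + 462·L_2(u).
Expanding and collecting terms gives h(u) = 6u^2 - 2u - 6.
Check: h(2) = 14. ✓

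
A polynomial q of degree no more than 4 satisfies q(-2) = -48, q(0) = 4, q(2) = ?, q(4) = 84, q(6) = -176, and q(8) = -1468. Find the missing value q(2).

32

On equispaced nodes a degree-4 polynomial has vanishing fifth forward difference, so
  - q(-2) + 5·q(0) - 10·q(2) + 10·q(4) - 5·q(6) + q(8) = 0.
Substituting the known values and solving for q(2):
  -10·q(2) = -320
  q(2) = 32.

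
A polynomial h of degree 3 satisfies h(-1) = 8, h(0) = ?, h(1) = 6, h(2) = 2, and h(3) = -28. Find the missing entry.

2

On equispaced nodes a degree-3 polynomial has vanishing fourth forward difference, so
  h(-1) - 4·h(0) + 6·h(1) - 4·h(2) + h(3) = 0.
Substituting the known values and solving for h(0):
  -4·h(0) = -8
  h(0) = 2.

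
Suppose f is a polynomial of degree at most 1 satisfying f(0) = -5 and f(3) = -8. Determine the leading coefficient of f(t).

Write f(t) = at + b. Substituting each data point gives a linear system:
  b = -5
  3a + b = -8
Solving the system yields a = -1, b = -5.
So f(t) = -t - 5.
The leading coefficient is -1.

-1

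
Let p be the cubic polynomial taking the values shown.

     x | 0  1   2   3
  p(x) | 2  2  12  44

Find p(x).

Using the Lagrange interpolation formula with nodes 0, 1, 2, 3:
  L_0(x) = (x - 1)(x - 2)(x - 3) / -6
  L_1(x) = x(x - 2)(x - 3) / 2
  L_2(x) = x(x - 1)(x - 3) / -2
  L_3(x) = x(x - 1)(x - 2) / 6
Then p(x) = 2·L_0(x) + 2·L_1(x) + 12·L_2(x) + 44·L_3(x).
Expanding and collecting terms gives p(x) = 2x^3 - x^2 - x + 2.
Check: p(1) = 2. ✓

p(x) = 2x^3 - x^2 - x + 2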